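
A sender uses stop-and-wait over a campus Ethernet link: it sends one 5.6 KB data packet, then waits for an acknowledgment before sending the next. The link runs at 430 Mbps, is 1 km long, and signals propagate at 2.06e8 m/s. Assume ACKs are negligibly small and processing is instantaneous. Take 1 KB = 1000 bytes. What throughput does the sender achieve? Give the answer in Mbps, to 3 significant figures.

t_tx = L/R = 44800/430000000 = 0.000104186 s.
t_prop = 1000/206000000 = 4.85437e-06 s; RTT = 9.70874e-06 s.
Cycle = t_tx + RTT = 0.000113895 s.
Throughput = L / cycle = 44800 / 0.000113895 = 393 Mbps.

393 Mbps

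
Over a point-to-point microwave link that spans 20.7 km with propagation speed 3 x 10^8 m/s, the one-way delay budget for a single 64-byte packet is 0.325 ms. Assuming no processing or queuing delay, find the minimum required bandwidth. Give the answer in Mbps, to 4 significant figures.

2.000 Mbps

L = 512 bits.
Propagation delay = 20700 / 300000000 = 0.069 ms.
Transmission budget = 0.325 − 0.069 = 0.256 ms.
R ≥ L / t_tx = 512 bits / 0.000256 s = 2.000 Mbps.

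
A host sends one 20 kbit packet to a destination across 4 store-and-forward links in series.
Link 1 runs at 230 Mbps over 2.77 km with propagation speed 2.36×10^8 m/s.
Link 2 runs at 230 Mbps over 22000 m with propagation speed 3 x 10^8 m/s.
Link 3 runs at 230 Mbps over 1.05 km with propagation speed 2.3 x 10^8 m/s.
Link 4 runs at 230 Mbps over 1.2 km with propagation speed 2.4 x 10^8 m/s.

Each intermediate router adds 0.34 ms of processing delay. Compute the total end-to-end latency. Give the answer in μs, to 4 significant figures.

1462 μs

L = 20000 bits.
Transmission delay per hop = L/R = 20000/230000000 = 86.9565 μs; 4 hops → 347.826 μs.
Propagation delays (d/s per hop): 11.7373, 73.3333, 4.56522, 5 μs; sum = 94.6358 μs.
Processing at 3 router(s): 3 × 0.34 ms = 1020 μs.
End-to-end = 1462 μs.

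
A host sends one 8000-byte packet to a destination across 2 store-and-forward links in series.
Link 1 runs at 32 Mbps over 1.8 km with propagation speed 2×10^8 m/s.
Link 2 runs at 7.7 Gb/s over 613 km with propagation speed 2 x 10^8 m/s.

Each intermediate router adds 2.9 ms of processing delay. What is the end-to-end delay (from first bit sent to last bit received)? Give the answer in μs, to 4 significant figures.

7982 μs

L = 8000 × 8 = 64000 bits.
Transmission delays (L/R per hop): 2000, 8.31169 μs; sum = 2008.31 μs.
Propagation delays (d/s per hop): 9, 3065 μs; sum = 3074 μs.
Processing at 1 router(s): 1 × 2.9 ms = 2900 μs.
End-to-end = 7982 μs.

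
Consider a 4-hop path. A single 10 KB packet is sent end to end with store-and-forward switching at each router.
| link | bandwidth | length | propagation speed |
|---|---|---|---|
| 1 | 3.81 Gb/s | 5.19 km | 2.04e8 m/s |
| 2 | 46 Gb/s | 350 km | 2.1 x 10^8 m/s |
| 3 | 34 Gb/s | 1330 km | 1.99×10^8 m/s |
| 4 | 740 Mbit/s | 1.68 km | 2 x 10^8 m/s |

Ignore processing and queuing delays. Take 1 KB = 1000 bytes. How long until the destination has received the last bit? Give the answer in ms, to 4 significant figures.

8.517 ms

L = 80000 bits.
Transmission delays (L/R per hop): 0.0209974, 0.00173913, 0.00235294, 0.108108 ms; sum = 0.133198 ms.
Propagation delays (d/s per hop): 0.0254412, 1.66667, 6.68342, 0.0084 ms; sum = 8.38392 ms.
End-to-end = 8.517 ms.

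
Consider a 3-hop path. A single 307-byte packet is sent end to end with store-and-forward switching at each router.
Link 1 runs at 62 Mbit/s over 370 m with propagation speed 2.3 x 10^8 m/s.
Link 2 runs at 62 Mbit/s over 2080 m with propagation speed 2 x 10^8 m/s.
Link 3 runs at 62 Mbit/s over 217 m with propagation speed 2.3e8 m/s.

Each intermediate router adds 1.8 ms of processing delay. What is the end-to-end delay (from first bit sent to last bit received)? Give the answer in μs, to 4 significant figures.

3732 μs

L = 307 × 8 = 2456 bits.
Transmission delay per hop = L/R = 2456/62000000 = 39.6129 μs; 3 hops → 118.839 μs.
Propagation delays (d/s per hop): 1.6087, 10.4, 0.943478 μs; sum = 12.9522 μs.
Processing at 2 router(s): 2 × 1.8 ms = 3600 μs.
End-to-end = 3732 μs.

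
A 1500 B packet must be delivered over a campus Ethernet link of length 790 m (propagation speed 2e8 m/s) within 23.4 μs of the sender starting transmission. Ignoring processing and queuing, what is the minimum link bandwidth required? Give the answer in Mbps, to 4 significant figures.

617.0 Mbps

L = 12000 bits.
Propagation delay = 790 / 200000000 = 3.95 μs.
Transmission budget = 23.4 − 3.95 = 19.45 μs.
R ≥ L / t_tx = 12000 bits / 1.945e-05 s = 617.0 Mbps.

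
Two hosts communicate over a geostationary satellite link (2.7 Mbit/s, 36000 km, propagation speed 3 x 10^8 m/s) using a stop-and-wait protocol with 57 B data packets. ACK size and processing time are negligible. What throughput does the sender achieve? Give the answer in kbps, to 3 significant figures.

t_tx = L/R = 456/2700000 = 0.000168889 s.
t_prop = 36000000/300000000 = 0.12 s; RTT = 0.24 s.
Cycle = t_tx + RTT = 0.240169 s.
Throughput = L / cycle = 456 / 0.240169 = 1.90 kbps.

1.90 kbps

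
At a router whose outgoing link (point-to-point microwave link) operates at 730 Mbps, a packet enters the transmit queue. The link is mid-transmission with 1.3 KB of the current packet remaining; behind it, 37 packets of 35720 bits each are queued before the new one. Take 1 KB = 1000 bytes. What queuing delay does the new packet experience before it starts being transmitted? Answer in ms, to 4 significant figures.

1.825 ms

Each queued packet: L/R = 35720/730000000 = 0.0489315 ms.
37 queued → 1.81047 ms.
Plus remaining 10400 bits of current packet: 0.0142466 ms.
Queuing delay = 1.825 ms.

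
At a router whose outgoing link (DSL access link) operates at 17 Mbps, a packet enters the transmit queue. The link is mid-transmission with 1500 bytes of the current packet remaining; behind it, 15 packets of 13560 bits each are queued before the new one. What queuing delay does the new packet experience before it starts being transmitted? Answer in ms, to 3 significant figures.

12.7 ms

Each queued packet: L/R = 13560/17000000 = 0.797647 ms.
15 queued → 11.9647 ms.
Plus remaining 12000 bits of current packet: 0.705882 ms.
Queuing delay = 12.7 ms.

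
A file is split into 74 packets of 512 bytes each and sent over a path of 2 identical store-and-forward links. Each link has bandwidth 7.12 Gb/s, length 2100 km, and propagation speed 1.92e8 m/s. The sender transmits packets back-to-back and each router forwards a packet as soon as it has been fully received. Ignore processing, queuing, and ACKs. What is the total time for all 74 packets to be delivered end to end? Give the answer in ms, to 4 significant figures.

Per-hop transmission t_tx = L/R = 4096/7120000000 = 0.000575281 ms.
Per-hop propagation t_prop = 2100000/192000000 = 10.9375 ms.
Pipeline fill: first packet needs 2·t_tx to clear all hops; remaining 73 packets each add one t_tx.
Total = (2+74-1)·t_tx + 2·t_prop = 75·0.000575281 + 2·10.9375 = 21.92 ms.

21.92 ms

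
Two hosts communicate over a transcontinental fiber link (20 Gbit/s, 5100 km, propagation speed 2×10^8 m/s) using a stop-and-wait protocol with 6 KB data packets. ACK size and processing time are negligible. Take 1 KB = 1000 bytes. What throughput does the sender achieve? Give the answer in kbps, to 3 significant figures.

941 kbps

t_tx = L/R = 48000/20000000000 = 2.4e-06 s.
t_prop = 5100000/200000000 = 0.0255 s; RTT = 0.051 s.
Cycle = t_tx + RTT = 0.0510024 s.
Throughput = L / cycle = 48000 / 0.0510024 = 941 kbps.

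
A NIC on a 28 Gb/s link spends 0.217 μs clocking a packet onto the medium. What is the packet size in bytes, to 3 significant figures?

760 bytes

L = R × t_tx = 28000000000 b/s × 2.17e-07 s = 6076 bits.
In bytes: 6076 / 8 = 760 bytes.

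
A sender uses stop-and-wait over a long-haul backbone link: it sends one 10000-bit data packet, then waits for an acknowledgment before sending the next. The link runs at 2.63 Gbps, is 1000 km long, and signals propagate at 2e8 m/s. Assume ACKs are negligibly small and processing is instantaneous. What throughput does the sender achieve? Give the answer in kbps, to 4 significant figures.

t_tx = L/R = 10000/2630000000 = 3.80228e-06 s.
t_prop = 1000000/200000000 = 0.005 s; RTT = 0.01 s.
Cycle = t_tx + RTT = 0.0100038 s.
Throughput = L / cycle = 10000 / 0.0100038 = 999.6 kbps.

999.6 kbps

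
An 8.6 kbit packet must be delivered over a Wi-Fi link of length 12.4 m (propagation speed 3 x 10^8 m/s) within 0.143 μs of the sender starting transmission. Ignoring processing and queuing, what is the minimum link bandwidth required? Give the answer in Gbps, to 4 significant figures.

Propagation delay = 12.4 / 300000000 = 0.0413333 μs.
Transmission budget = 0.143 − 0.0413333 = 0.101667 μs.
R ≥ L / t_tx = 8600 bits / 1.01667e-07 s = 84.59 Gbps.

84.59 Gbps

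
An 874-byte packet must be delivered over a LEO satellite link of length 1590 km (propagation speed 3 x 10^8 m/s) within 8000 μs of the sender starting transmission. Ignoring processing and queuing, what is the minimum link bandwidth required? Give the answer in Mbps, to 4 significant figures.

2.590 Mbps

L = 6992 bits.
Propagation delay = 1590000 / 300000000 = 5300 μs.
Transmission budget = 8000 − 5300 = 2700 μs.
R ≥ L / t_tx = 6992 bits / 0.0027 s = 2.590 Mbps.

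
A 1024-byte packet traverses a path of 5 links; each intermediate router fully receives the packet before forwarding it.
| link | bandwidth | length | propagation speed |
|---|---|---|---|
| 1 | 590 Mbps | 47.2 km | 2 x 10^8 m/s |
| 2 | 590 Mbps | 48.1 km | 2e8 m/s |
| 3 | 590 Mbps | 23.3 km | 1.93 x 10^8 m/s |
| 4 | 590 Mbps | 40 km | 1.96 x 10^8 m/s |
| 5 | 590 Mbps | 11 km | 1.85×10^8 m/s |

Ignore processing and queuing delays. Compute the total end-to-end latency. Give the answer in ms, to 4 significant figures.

0.9302 ms

L = 1024 × 8 = 8192 bits.
Transmission delay per hop = L/R = 8192/590000000 = 0.0138847 ms; 5 hops → 0.0694237 ms.
Propagation delays (d/s per hop): 0.236, 0.2405, 0.120725, 0.204082, 0.0594595 ms; sum = 0.860766 ms.
End-to-end = 0.9302 ms.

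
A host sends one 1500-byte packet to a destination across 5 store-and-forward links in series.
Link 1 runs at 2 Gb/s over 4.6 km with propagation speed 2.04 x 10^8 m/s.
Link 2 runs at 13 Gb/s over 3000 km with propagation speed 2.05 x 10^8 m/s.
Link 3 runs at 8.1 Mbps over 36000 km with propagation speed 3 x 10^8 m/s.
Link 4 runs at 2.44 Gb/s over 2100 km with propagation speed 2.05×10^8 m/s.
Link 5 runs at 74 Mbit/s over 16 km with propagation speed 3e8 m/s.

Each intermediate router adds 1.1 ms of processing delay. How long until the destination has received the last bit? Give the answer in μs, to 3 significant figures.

L = 1500 × 8 = 12000 bits.
Transmission delays (L/R per hop): 6, 0.923077, 1481.48, 4.91803, 162.162 μs; sum = 1655.48 μs.
Propagation delays (d/s per hop): 22.549, 14634.1, 120000, 10243.9, 53.3333 μs; sum = 144954 μs.
Processing at 4 router(s): 4 × 1.1 ms = 4400 μs.
End-to-end = 151000 μs.

151000 μs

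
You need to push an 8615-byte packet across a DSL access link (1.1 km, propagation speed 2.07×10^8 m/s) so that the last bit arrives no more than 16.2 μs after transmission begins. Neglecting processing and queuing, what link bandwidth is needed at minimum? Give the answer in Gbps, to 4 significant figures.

L = 68920 bits.
Propagation delay = 1100 / 2.07e+08 = 5.31401 μs.
Transmission budget = 16.2 − 5.31401 = 10.886 μs.
R ≥ L / t_tx = 68920 bits / 1.0886e-05 s = 6.331 Gbps.

6.331 Gbps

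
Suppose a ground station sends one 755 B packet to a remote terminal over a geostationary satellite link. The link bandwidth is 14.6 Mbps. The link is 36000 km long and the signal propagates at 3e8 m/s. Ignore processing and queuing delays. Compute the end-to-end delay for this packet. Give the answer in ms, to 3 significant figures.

L = 755 × 8 = 6040 bits.
Transmission delay = L/R = 6040 / 14600000 = 0.413699 ms.
Propagation delay = d/s = 36000000 m / 300000000 m/s = 120 ms.
Total = 120 ms.

120 ms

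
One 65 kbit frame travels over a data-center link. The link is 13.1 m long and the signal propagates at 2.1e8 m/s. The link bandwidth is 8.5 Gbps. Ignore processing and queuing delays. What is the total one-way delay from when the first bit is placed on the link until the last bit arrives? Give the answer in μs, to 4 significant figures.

L = 65000 bits.
Transmission delay = L/R = 65000 / 8500000000 = 7.64706 μs.
Propagation delay = d/s = 13.1 m / 210000000 m/s = 0.062381 μs.
Total = 7.709 μs.

7.709 μs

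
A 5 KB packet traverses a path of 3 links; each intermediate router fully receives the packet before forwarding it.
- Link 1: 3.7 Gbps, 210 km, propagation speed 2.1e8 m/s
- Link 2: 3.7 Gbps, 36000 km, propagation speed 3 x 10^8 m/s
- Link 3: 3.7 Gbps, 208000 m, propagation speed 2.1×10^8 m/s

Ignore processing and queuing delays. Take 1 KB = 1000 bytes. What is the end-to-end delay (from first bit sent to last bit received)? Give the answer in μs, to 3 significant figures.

122000 μs

L = 40000 bits.
Transmission delay per hop = L/R = 40000/3700000000 = 10.8108 μs; 3 hops → 32.4324 μs.
Propagation delays (d/s per hop): 1000, 120000, 990.476 μs; sum = 121990 μs.
End-to-end = 122000 μs.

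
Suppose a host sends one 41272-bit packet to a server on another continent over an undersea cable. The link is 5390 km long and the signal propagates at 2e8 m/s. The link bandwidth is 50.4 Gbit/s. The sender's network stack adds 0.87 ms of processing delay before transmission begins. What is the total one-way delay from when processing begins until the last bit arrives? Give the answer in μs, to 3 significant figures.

Transmission delay = L/R = 41272 / 50400000000 = 0.818889 μs.
Propagation delay = d/s = 5390000 m / 200000000 m/s = 26950 μs.
Plus processing delay 0.87 ms = 870 μs.
Total = 27800 μs.

27800 μs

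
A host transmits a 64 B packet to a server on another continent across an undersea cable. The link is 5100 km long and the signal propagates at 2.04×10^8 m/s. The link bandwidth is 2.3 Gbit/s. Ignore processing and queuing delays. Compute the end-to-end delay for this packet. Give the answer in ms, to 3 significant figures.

L = 64 × 8 = 512 bits.
Transmission delay = L/R = 512 / 2300000000 = 0.000222609 ms.
Propagation delay = d/s = 5100000 m / 204000000 m/s = 25 ms.
Total = 25.0 ms.

25.0 ms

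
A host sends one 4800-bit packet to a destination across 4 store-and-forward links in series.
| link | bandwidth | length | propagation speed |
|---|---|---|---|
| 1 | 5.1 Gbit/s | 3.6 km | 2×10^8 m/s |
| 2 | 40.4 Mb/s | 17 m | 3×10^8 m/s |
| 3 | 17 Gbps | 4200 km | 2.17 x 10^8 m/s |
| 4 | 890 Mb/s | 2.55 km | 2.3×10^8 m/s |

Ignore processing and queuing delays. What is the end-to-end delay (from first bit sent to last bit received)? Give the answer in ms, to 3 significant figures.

19.5 ms

Transmission delays (L/R per hop): 0.000941176, 0.118812, 0.000282353, 0.00539326 ms; sum = 0.125429 ms.
Propagation delays (d/s per hop): 0.018, 5.66667e-05, 19.3548, 0.011087 ms; sum = 19.384 ms.
End-to-end = 19.5 ms.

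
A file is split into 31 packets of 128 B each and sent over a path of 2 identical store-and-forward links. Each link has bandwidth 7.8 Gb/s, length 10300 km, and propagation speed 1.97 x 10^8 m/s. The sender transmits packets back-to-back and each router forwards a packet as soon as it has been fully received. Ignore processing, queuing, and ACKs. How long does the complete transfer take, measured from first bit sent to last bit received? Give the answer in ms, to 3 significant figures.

105 ms

Per-hop transmission t_tx = L/R = 1024/7800000000 = 0.000131282 ms.
Per-hop propagation t_prop = 10300000/197000000 = 52.2843 ms.
Pipeline fill: first packet needs 2·t_tx to clear all hops; remaining 30 packets each add one t_tx.
Total = (2+31-1)·t_tx + 2·t_prop = 32·0.000131282 + 2·52.2843 = 105 ms.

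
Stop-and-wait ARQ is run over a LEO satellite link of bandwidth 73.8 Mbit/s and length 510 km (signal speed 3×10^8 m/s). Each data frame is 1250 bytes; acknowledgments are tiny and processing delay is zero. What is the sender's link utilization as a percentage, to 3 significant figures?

3.83 %

t_tx = L/R = 10000/73800000 = 0.000135501 s.
t_prop = 510000/300000000 = 0.0017 s; RTT = 0.0034 s.
Cycle = t_tx + RTT = 0.0035355 s.
Utilization = t_tx / cycle = 0.000135501/0.0035355 = 3.83 %.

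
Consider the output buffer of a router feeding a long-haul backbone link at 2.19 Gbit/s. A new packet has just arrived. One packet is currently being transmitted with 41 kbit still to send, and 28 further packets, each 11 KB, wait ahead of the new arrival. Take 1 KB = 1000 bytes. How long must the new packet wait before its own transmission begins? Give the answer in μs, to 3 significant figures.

1140 μs

Each queued packet: L/R = 88000/2190000000 = 40.1826 μs.
28 queued → 1125.11 μs.
Plus remaining 41000 bits of current packet: 18.7215 μs.
Queuing delay = 1140 μs.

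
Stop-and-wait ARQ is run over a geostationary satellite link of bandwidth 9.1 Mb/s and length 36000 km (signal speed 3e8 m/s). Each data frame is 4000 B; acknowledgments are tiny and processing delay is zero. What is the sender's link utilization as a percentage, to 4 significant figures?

1.444 %

t_tx = L/R = 32000/9100000 = 0.00351648 s.
t_prop = 36000000/300000000 = 0.12 s; RTT = 0.24 s.
Cycle = t_tx + RTT = 0.243516 s.
Utilization = t_tx / cycle = 0.00351648/0.243516 = 1.444 %.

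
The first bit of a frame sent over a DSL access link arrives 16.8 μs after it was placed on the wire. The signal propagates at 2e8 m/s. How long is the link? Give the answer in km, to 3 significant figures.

d = s × t_prop = 200000000 × 1.68e-05 = 3.36 km.

3.36 km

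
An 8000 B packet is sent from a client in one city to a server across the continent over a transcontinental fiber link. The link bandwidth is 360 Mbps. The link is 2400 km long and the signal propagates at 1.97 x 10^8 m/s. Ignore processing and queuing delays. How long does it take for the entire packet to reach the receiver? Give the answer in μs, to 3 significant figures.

L = 8000 × 8 = 64000 bits.
Transmission delay = L/R = 64000 / 360000000 = 177.778 μs.
Propagation delay = d/s = 2400000 m / 197000000 m/s = 12182.7 μs.
Total = 12400 μs.

12400 μs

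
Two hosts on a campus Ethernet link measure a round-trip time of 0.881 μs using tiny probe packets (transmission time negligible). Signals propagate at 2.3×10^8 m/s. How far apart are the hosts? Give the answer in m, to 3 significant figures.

One-way propagation = RTT/2 = 0.4405 μs.
d = s × t = 2.3e+08 × 4.405e-07 = 101 m.

101 m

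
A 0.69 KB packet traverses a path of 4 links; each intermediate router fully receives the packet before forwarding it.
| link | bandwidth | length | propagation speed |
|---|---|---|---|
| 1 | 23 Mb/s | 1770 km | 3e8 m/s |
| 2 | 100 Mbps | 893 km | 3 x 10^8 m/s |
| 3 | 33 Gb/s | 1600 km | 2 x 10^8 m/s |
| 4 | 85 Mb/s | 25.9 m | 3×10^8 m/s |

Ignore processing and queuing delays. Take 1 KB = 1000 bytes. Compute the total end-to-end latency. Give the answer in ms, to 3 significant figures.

17.2 ms

L = 5520 bits.
Transmission delays (L/R per hop): 0.24, 0.0552, 0.000167273, 0.0649412 ms; sum = 0.360308 ms.
Propagation delays (d/s per hop): 5.9, 2.97667, 8, 8.63333e-05 ms; sum = 16.8768 ms.
End-to-end = 17.2 ms.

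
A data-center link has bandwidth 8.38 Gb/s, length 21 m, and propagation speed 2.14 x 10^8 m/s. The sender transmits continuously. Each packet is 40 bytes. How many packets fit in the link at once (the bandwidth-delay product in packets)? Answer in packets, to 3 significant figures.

2.57 packets

Propagation delay = 21 / 214000000 = 9.81308e-08 s.
BDP = R × t_prop = 8.38e+09 × 9.81308e-08 = 822.336 bits.
In packets of 320 bits: 2.57 packets.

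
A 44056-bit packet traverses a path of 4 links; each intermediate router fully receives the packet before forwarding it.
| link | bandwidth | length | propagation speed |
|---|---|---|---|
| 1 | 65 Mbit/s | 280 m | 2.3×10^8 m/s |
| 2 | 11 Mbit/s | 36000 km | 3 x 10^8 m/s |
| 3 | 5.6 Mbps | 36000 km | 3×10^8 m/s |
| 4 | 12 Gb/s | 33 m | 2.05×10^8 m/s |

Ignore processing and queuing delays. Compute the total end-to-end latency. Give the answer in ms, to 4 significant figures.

Transmission delays (L/R per hop): 0.677785, 4.00509, 7.86714, 0.00367133 ms; sum = 12.5537 ms.
Propagation delays (d/s per hop): 0.00121739, 120, 120, 0.000160976 ms; sum = 240.001 ms.
End-to-end = 252.6 ms.

252.6 ms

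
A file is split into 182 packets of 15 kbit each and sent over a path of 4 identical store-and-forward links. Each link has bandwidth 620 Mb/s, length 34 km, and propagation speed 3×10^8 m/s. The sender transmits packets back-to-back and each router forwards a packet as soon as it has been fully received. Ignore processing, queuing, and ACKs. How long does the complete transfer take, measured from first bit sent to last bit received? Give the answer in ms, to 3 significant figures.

4.93 ms

Per-hop transmission t_tx = L/R = 15000/620000000 = 0.0241935 ms.
Per-hop propagation t_prop = 34000/300000000 = 0.113333 ms.
Pipeline fill: first packet needs 4·t_tx to clear all hops; remaining 181 packets each add one t_tx.
Total = (4+182-1)·t_tx + 4·t_prop = 185·0.0241935 + 4·0.113333 = 4.93 ms.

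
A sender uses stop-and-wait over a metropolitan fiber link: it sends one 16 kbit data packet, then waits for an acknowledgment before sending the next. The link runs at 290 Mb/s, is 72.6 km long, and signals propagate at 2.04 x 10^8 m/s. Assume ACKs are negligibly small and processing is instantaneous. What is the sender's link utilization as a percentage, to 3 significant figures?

t_tx = L/R = 16000/290000000 = 5.51724e-05 s.
t_prop = 72600/204000000 = 0.000355882 s; RTT = 0.000711765 s.
Cycle = t_tx + RTT = 0.000766937 s.
Utilization = t_tx / cycle = 5.51724e-05/0.000766937 = 7.19 %.

7.19 %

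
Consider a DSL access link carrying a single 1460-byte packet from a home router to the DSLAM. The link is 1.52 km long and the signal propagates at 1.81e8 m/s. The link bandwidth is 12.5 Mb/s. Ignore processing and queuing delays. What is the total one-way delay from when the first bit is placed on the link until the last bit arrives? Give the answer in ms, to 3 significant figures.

L = 1460 × 8 = 11680 bits.
Transmission delay = L/R = 11680 / 12500000 = 0.9344 ms.
Propagation delay = d/s = 1520 m / 181000000 m/s = 0.00839779 ms.
Total = 0.943 ms.

0.943 ms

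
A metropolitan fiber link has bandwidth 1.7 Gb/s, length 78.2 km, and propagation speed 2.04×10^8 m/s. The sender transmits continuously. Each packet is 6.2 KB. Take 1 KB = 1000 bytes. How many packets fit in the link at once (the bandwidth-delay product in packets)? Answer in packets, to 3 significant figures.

Propagation delay = 78200 / 204000000 = 0.000383333 s.
BDP = R × t_prop = 1700000000 × 0.000383333 = 651667 bits.
In packets of 49600 bits: 13.1 packets.

13.1 packets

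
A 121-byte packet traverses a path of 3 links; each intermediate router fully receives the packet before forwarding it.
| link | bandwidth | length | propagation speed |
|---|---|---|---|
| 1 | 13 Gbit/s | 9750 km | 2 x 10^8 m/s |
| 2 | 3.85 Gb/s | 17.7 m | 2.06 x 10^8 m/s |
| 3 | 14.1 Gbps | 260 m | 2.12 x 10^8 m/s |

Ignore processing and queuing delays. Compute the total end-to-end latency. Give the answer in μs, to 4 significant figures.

48750 μs

L = 121 × 8 = 968 bits.
Transmission delays (L/R per hop): 0.0744615, 0.251429, 0.0686525 μs; sum = 0.394543 μs.
Propagation delays (d/s per hop): 48750, 0.0859223, 1.22642 μs; sum = 48751.3 μs.
End-to-end = 48750 μs.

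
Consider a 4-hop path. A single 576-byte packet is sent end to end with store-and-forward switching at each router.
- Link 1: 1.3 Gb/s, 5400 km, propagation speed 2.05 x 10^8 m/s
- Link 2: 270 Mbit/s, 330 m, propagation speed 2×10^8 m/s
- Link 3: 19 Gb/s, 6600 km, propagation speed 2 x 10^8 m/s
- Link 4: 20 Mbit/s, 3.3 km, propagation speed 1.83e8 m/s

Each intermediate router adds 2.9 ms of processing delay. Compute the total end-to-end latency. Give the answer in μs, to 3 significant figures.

L = 576 × 8 = 4608 bits.
Transmission delays (L/R per hop): 3.54462, 17.0667, 0.242526, 230.4 μs; sum = 251.254 μs.
Propagation delays (d/s per hop): 26341.5, 1.65, 33000, 18.0328 μs; sum = 59361.1 μs.
Processing at 3 router(s): 3 × 2.9 ms = 8700 μs.
End-to-end = 68300 μs.

68300 μs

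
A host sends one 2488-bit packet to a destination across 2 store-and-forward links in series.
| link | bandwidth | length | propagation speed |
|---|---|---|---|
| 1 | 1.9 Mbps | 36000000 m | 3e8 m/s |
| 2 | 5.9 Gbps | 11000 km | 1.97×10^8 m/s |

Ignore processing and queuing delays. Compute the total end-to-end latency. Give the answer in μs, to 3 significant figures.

177000 μs

Transmission delays (L/R per hop): 1309.47, 0.421695 μs; sum = 1309.9 μs.
Propagation delays (d/s per hop): 120000, 55837.6 μs; sum = 175838 μs.
End-to-end = 177000 μs.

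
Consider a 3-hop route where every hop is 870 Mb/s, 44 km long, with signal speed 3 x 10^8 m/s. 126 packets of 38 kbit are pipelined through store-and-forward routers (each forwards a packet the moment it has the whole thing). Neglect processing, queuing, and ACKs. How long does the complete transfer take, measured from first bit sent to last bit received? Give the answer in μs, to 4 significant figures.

6031 μs

Per-hop transmission t_tx = L/R = 38000/870000000 = 43.6782 μs.
Per-hop propagation t_prop = 44000/300000000 = 146.667 μs.
Pipeline fill: first packet needs 3·t_tx to clear all hops; remaining 125 packets each add one t_tx.
Total = (3+126-1)·t_tx + 3·t_prop = 128·43.6782 + 3·146.667 = 6031 μs.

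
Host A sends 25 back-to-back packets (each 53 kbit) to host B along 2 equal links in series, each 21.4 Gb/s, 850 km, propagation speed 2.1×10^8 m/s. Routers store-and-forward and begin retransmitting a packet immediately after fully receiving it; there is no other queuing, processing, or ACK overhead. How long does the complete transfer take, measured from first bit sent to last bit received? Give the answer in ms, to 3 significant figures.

Per-hop transmission t_tx = L/R = 53000/21400000000 = 0.00247664 ms.
Per-hop propagation t_prop = 850000/210000000 = 4.04762 ms.
Pipeline fill: first packet needs 2·t_tx to clear all hops; remaining 24 packets each add one t_tx.
Total = (2+25-1)·t_tx + 2·t_prop = 26·0.00247664 + 2·4.04762 = 8.16 ms.

8.16 ms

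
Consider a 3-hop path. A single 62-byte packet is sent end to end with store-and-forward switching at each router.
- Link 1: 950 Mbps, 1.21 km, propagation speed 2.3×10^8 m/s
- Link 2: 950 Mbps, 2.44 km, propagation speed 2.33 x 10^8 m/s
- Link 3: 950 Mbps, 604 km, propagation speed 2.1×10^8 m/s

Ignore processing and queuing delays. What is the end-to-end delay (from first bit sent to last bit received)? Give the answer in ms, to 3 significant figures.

2.89 ms

L = 62 × 8 = 496 bits.
Transmission delay per hop = L/R = 496/950000000 = 0.000522105 ms; 3 hops → 0.00156632 ms.
Propagation delays (d/s per hop): 0.00526087, 0.0104721, 2.87619 ms; sum = 2.89192 ms.
End-to-end = 2.89 ms.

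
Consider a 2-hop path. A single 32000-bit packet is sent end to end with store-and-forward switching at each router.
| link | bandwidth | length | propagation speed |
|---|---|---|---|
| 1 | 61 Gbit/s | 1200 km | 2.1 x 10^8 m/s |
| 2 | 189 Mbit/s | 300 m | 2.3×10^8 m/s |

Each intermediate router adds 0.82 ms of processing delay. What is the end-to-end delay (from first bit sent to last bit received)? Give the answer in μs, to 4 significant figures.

6705 μs

Transmission delays (L/R per hop): 0.52459, 169.312 μs; sum = 169.837 μs.
Propagation delays (d/s per hop): 5714.29, 1.30435 μs; sum = 5715.59 μs.
Processing at 1 router(s): 1 × 0.82 ms = 820 μs.
End-to-end = 6705 μs.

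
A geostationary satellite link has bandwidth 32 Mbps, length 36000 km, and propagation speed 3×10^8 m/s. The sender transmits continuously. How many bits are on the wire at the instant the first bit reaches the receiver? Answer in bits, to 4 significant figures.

Propagation delay = 36000000 / 300000000 = 0.12 s.
BDP = R × t_prop = 32000000 × 0.12 = 3840000 bits.

3840000 bits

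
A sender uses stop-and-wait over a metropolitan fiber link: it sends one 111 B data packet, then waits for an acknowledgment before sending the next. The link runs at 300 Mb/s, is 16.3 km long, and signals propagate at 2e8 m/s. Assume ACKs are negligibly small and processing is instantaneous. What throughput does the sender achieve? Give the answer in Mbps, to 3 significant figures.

t_tx = L/R = 888/300000000 = 2.96e-06 s.
t_prop = 16300/200000000 = 8.15e-05 s; RTT = 0.000163 s.
Cycle = t_tx + RTT = 0.00016596 s.
Throughput = L / cycle = 888 / 0.00016596 = 5.35 Mbps.

5.35 Mbps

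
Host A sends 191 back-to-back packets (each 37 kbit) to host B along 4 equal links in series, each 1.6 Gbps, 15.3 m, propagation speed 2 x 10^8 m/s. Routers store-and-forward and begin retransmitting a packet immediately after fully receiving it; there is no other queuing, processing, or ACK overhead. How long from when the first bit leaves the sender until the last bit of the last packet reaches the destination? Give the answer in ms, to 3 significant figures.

4.49 ms

Per-hop transmission t_tx = L/R = 37000/1600000000 = 0.023125 ms.
Per-hop propagation t_prop = 15.3/200000000 = 7.65e-05 ms.
Pipeline fill: first packet needs 4·t_tx to clear all hops; remaining 190 packets each add one t_tx.
Total = (4+191-1)·t_tx + 4·t_prop = 194·0.023125 + 4·7.65e-05 = 4.49 ms.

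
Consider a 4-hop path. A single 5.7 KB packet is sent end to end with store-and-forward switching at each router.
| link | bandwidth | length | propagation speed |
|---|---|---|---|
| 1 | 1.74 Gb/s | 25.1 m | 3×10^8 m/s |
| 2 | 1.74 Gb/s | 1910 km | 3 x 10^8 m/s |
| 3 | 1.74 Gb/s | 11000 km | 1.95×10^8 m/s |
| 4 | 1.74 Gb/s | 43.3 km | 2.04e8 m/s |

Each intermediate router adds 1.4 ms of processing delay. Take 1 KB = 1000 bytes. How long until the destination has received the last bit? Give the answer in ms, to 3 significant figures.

L = 45600 bits.
Transmission delay per hop = L/R = 45600/1740000000 = 0.0262069 ms; 4 hops → 0.104828 ms.
Propagation delays (d/s per hop): 8.36667e-05, 6.36667, 56.4103, 0.212255 ms; sum = 62.9893 ms.
Processing at 3 router(s): 3 × 1.4 ms = 4.2 ms.
End-to-end = 67.3 ms.

67.3 ms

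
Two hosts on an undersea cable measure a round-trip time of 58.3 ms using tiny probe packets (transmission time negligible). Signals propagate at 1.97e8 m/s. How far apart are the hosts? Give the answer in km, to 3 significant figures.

5740 km

One-way propagation = RTT/2 = 29.15 ms.
d = s × t = 197000000 × 0.02915 = 5740 km.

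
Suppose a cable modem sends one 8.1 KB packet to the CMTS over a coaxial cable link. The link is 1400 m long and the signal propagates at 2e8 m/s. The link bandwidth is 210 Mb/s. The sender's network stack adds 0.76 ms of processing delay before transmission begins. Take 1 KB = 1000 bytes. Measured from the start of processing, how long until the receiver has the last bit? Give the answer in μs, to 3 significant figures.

1080 μs

L = 64800 bits.
Transmission delay = L/R = 64800 / 210000000 = 308.571 μs.
Propagation delay = d/s = 1400 m / 200000000 m/s = 7 μs.
Plus processing delay 0.76 ms = 760 μs.
Total = 1080 μs.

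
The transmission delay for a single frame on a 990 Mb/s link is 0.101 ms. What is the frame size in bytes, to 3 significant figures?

L = R × t_tx = 990000000 b/s × 0.000101 s = 99990 bits.
In bytes: 99990 / 8 = 12500 bytes.

12500 bytes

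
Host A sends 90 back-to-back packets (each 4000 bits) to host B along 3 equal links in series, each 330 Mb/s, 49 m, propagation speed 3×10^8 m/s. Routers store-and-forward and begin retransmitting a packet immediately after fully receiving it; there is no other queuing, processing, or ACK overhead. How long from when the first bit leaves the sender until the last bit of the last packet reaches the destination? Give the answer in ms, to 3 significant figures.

1.12 ms

Per-hop transmission t_tx = L/R = 4000/330000000 = 0.0121212 ms.
Per-hop propagation t_prop = 49/300000000 = 0.000163333 ms.
Pipeline fill: first packet needs 3·t_tx to clear all hops; remaining 89 packets each add one t_tx.
Total = (3+90-1)·t_tx + 3·t_prop = 92·0.0121212 + 3·0.000163333 = 1.12 ms.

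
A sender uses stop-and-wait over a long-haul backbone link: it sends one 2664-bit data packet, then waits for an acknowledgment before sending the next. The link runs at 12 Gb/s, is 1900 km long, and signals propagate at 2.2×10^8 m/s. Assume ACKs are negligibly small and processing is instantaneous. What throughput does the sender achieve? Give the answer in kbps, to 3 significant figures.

154 kbps

t_tx = L/R = 2664/12000000000 = 2.22e-07 s.
t_prop = 1900000/2.2e+08 = 0.00863636 s; RTT = 0.0172727 s.
Cycle = t_tx + RTT = 0.0172729 s.
Throughput = L / cycle = 2664 / 0.0172729 = 154 kbps.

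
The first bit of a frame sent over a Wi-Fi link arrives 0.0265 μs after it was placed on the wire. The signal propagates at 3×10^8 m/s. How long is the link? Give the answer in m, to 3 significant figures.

7.95 m

d = s × t_prop = 300000000 × 2.65e-08 = 7.95 m.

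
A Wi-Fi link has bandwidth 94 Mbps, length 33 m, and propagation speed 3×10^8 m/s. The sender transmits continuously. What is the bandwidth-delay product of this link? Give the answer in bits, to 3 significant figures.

Propagation delay = 33 / 300000000 = 1.1e-07 s.
BDP = R × t_prop = 94000000 × 1.1e-07 = 10.34 bits.

10.3 bits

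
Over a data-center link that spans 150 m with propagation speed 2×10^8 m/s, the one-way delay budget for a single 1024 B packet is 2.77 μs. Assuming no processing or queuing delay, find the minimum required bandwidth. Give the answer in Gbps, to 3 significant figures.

L = 8192 bits.
Propagation delay = 150 / 200000000 = 0.75 μs.
Transmission budget = 2.77 − 0.75 = 2.02 μs.
R ≥ L / t_tx = 8192 bits / 2.02e-06 s = 4.06 Gbps.

4.06 Gbps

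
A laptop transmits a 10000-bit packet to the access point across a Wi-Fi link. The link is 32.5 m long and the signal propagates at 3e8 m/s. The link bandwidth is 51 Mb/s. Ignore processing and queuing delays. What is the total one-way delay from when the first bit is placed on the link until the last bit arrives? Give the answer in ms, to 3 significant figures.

0.196 ms

Transmission delay = L/R = 10000 / 51000000 = 0.196078 ms.
Propagation delay = d/s = 32.5 m / 300000000 m/s = 0.000108333 ms.
Total = 0.196 ms.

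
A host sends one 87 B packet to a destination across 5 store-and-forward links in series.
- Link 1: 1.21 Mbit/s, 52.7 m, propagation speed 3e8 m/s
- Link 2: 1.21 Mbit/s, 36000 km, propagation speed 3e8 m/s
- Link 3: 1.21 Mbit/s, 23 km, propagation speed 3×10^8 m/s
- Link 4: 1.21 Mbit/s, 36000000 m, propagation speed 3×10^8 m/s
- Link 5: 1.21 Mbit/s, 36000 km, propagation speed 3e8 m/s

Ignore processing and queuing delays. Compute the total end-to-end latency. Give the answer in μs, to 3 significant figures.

L = 87 × 8 = 696 bits.
Transmission delay per hop = L/R = 696/1210000 = 575.207 μs; 5 hops → 2876.03 μs.
Propagation delays (d/s per hop): 0.175667, 120000, 76.6667, 120000, 120000 μs; sum = 360077 μs.
End-to-end = 363000 μs.

363000 μs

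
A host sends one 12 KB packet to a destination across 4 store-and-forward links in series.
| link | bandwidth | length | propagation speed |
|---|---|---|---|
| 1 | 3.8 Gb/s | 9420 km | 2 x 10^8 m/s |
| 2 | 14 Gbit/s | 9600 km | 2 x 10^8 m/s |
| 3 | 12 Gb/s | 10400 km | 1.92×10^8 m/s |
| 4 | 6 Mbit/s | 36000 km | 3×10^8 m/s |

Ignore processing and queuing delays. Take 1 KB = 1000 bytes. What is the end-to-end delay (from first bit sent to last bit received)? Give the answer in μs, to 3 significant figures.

L = 96000 bits.
Transmission delays (L/R per hop): 25.2632, 6.85714, 8, 16000 μs; sum = 16040.1 μs.
Propagation delays (d/s per hop): 47100, 48000, 54166.7, 120000 μs; sum = 269267 μs.
End-to-end = 285000 μs.

285000 μs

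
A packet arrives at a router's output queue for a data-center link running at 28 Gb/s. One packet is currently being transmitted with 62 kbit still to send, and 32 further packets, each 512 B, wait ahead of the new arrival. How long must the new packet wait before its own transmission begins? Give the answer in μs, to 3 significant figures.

Each queued packet: L/R = 4096/28000000000 = 0.146286 μs.
32 queued → 4.68114 μs.
Plus remaining 62000 bits of current packet: 2.21429 μs.
Queuing delay = 6.90 μs.

6.90 μs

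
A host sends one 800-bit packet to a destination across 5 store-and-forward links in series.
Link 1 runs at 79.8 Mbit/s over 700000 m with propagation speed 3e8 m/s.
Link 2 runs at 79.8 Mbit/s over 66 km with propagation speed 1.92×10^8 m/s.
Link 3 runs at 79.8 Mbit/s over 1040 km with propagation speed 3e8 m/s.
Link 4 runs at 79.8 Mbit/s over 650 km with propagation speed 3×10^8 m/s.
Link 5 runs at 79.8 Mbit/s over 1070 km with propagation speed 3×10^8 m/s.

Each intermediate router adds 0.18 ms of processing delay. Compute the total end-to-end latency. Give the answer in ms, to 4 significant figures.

Transmission delay per hop = L/R = 800/79800000 = 0.0100251 ms; 5 hops → 0.0501253 ms.
Propagation delays (d/s per hop): 2.33333, 0.34375, 3.46667, 2.16667, 3.56667 ms; sum = 11.8771 ms.
Processing at 4 router(s): 4 × 0.18 ms = 0.72 ms.
End-to-end = 12.65 ms.

12.65 ms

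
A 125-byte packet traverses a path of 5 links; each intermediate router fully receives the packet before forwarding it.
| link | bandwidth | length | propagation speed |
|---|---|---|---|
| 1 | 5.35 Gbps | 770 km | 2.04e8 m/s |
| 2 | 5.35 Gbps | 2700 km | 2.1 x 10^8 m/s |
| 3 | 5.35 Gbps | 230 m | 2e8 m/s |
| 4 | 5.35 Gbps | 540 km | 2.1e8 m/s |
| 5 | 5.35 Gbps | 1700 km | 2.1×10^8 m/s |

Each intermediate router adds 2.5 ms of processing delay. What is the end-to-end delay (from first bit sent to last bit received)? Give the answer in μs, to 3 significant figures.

37300 μs

L = 125 × 8 = 1000 bits.
Transmission delay per hop = L/R = 1000/5350000000 = 0.186916 μs; 5 hops → 0.934579 μs.
Propagation delays (d/s per hop): 3774.51, 12857.1, 1.15, 2571.43, 8095.24 μs; sum = 27299.5 μs.
Processing at 4 router(s): 4 × 2.5 ms = 10000 μs.
End-to-end = 37300 μs.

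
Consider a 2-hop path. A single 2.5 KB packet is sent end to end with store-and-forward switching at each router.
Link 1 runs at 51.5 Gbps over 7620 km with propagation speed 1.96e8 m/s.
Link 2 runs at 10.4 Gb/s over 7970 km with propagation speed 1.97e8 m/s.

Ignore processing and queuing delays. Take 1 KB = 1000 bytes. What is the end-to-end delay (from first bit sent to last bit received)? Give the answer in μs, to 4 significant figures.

L = 20000 bits.
Transmission delays (L/R per hop): 0.38835, 1.92308 μs; sum = 2.31143 μs.
Propagation delays (d/s per hop): 38877.6, 40456.9 μs; sum = 79334.4 μs.
End-to-end = 79340 μs.

79340 μs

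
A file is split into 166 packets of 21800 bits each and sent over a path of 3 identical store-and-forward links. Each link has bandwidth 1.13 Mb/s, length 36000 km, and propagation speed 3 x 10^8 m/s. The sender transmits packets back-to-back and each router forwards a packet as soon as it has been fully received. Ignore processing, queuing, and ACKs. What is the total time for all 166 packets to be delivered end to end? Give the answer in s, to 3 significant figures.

Per-hop transmission t_tx = L/R = 21800/1130000 = 0.019292 s.
Per-hop propagation t_prop = 36000000/300000000 = 0.12 s.
Pipeline fill: first packet needs 3·t_tx to clear all hops; remaining 165 packets each add one t_tx.
Total = (3+166-1)·t_tx + 3·t_prop = 168·0.019292 + 3·0.12 = 3.60 s.

3.60 s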